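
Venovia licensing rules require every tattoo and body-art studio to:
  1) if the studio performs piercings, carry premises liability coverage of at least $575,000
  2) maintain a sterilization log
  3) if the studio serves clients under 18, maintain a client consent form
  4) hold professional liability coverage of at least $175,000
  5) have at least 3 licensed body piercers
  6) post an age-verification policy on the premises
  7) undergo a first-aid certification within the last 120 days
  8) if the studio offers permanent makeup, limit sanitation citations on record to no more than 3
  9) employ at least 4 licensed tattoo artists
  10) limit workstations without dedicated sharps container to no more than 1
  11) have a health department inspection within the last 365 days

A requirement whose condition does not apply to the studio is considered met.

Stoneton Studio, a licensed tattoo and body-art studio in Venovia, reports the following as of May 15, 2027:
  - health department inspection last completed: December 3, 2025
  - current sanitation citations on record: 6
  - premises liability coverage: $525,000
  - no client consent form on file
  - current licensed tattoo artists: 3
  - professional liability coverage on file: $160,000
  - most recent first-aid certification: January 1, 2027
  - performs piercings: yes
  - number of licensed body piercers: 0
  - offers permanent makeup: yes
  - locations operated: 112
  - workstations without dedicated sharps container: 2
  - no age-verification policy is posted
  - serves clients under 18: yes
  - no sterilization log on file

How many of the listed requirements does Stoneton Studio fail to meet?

1. condition 'performs piercings' holds; premises liability coverage $525,000 < $575,000 → not met
2. sterilization log absent → not met
3. condition 'serves clients under 18' holds; client consent form absent → not met
4. professional liability coverage $160,000 < $175,000 → not met
5. licensed body piercers 0 < 3 → not met
6. age-verification policy absent → not met
7. first-aid certification 134 days ago vs limit 120 → not met
8. condition 'offers permanent makeup' holds; sanitation citations on record 6 > 3 → not met
9. licensed tattoo artists 3 < 4 → not met
10. workstations without dedicated sharps container 2 > 1 → not met
11. health department inspection 528 days ago vs limit 365 → not met
Not met: 11 of 11

11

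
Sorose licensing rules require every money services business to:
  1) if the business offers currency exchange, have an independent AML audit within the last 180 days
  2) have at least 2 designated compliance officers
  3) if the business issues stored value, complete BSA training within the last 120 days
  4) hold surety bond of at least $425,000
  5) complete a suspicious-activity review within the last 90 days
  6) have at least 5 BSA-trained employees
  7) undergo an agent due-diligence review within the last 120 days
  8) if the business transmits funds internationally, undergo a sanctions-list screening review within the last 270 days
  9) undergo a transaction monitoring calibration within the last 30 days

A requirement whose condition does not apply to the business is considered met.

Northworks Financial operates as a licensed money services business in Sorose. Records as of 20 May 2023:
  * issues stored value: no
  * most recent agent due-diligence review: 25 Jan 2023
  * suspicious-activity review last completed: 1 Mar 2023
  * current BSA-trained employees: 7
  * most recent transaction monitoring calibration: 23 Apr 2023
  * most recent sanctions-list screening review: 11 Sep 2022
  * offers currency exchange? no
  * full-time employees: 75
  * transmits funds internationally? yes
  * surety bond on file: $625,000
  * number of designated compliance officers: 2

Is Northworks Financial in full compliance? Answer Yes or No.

1. condition 'offers currency exchange' does not hold → requirement n/a → met
2. designated compliance officers 2 ≥ 2 → met
3. condition 'issues stored value' does not hold → requirement n/a → met
4. surety bond $625,000 ≥ $425,000 → met
5. suspicious-activity review 80 days ago vs limit 90 → met
6. BSA-trained employees 7 ≥ 5 → met
7. agent due-diligence review 115 days ago vs limit 120 → met
8. condition 'transmits funds internationally' holds; sanctions-list screening review 251 days ago vs limit 270 → met
9. transaction monitoring calibration 27 days ago vs limit 30 → met
All met.

Yes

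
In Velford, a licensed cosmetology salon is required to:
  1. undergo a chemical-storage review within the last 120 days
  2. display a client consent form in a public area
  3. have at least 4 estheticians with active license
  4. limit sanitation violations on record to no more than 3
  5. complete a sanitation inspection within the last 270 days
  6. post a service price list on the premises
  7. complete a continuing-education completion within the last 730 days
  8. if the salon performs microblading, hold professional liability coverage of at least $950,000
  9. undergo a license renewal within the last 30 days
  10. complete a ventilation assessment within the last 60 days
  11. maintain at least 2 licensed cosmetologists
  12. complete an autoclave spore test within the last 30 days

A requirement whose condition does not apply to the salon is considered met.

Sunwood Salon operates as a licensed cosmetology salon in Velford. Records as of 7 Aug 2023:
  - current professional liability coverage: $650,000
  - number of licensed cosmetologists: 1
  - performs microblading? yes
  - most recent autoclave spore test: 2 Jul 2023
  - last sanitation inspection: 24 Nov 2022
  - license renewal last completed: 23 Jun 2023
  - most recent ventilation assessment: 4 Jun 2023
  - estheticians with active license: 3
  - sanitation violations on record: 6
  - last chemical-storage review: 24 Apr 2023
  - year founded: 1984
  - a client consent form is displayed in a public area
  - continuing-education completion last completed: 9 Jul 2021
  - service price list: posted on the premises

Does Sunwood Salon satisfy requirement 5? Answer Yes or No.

Yes

5. sanitation inspection 256 days ago vs limit 270 → met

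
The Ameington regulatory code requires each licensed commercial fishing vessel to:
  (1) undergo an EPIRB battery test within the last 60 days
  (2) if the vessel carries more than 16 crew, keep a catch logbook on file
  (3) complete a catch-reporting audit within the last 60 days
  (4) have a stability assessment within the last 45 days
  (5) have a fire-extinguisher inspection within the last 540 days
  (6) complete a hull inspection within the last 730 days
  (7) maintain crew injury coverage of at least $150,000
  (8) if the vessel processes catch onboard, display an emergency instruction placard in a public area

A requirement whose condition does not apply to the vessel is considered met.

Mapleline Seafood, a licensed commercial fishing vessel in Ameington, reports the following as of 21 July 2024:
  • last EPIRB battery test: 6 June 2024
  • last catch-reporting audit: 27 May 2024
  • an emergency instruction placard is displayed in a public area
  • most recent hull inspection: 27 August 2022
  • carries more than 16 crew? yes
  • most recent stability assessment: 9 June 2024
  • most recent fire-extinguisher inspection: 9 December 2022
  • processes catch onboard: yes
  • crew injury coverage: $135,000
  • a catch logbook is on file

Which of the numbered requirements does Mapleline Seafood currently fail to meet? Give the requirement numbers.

5, 7

1. EPIRB battery test 45 days ago vs limit 60 → met
2. condition 'carries more than 16 crew' holds; catch logbook present → met
3. catch-reporting audit 55 days ago vs limit 60 → met
4. stability assessment 42 days ago vs limit 45 → met
5. fire-extinguisher inspection 590 days ago vs limit 540 → not met
6. hull inspection 694 days ago vs limit 730 → met
7. crew injury coverage $135,000 < $150,000 → not met
8. condition 'processes catch onboard' holds; emergency instruction placard present → met
Not met: 5, 7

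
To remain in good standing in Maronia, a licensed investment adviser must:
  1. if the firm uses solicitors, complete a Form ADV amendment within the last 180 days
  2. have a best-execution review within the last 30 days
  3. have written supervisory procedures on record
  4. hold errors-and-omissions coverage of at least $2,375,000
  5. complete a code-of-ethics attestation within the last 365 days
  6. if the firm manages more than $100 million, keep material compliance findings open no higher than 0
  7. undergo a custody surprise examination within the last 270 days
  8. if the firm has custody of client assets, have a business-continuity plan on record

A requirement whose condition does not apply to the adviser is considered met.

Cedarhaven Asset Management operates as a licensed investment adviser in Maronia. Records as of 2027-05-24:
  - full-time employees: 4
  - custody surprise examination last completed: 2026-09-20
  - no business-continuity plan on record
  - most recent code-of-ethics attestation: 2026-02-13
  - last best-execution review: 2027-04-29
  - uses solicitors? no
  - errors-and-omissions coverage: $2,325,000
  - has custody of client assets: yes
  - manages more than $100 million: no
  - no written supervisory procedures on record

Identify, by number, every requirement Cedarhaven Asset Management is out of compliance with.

3, 4, 5, 8

1. condition 'uses solicitors' does not hold → requirement n/a → met
2. best-execution review 25 days ago vs limit 30 → met
3. written supervisory procedures absent → not met
4. errors-and-omissions coverage $2,325,000 < $2,375,000 → not met
5. code-of-ethics attestation 465 days ago vs limit 365 → not met
6. condition 'manages more than $100 million' does not hold → requirement n/a → met
7. custody surprise examination 246 days ago vs limit 270 → met
8. condition 'has custody of client assets' holds; business-continuity plan absent → not met
Not met: 3, 4, 5, 8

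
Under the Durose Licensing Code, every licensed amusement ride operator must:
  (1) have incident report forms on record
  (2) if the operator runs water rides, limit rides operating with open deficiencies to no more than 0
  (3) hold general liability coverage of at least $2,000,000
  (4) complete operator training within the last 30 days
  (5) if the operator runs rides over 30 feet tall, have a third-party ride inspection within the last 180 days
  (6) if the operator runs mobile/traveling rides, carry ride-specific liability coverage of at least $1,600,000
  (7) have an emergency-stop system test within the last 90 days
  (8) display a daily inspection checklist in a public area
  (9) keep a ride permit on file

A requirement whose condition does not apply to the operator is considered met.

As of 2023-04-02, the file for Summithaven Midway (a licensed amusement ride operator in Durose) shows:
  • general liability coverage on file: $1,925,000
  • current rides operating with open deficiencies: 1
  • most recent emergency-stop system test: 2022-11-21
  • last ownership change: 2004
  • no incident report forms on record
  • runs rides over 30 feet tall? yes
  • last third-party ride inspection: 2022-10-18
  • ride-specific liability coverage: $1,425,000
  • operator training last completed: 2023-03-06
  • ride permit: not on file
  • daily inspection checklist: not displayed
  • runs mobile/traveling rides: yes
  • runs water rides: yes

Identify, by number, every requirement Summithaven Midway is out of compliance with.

1, 2, 3, 6, 7, 8, 9

1. incident report forms absent → not met
2. condition 'runs water rides' holds; rides operating with open deficiencies 1 > 0 → not met
3. general liability coverage $1,925,000 < $2,000,000 → not met
4. operator training 27 days ago vs limit 30 → met
5. condition 'runs rides over 30 feet tall' holds; third-party ride inspection 166 days ago vs limit 180 → met
6. condition 'runs mobile/traveling rides' holds; ride-specific liability coverage $1,425,000 < $1,600,000 → not met
7. emergency-stop system test 132 days ago vs limit 90 → not met
8. daily inspection checklist absent → not met
9. ride permit absent → not met
Not met: 1, 2, 3, 6, 7, 8, 9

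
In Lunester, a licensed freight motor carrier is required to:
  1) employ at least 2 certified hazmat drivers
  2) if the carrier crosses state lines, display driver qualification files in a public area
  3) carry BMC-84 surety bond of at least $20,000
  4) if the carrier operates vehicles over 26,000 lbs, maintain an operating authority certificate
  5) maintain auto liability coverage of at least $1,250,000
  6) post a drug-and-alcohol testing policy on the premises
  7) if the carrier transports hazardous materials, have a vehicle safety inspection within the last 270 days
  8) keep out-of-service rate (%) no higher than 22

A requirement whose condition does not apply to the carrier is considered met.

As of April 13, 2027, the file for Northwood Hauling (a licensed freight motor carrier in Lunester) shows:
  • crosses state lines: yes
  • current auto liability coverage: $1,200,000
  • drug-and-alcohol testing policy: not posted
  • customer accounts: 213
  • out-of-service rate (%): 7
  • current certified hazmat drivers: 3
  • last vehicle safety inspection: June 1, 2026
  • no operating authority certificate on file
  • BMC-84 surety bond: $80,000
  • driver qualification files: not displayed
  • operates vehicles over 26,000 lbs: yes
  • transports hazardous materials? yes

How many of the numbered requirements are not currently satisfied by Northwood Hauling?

5

1. certified hazmat drivers 3 ≥ 2 → met
2. condition 'crosses state lines' holds; driver qualification files absent → not met
3. BMC-84 surety bond $80,000 ≥ $20,000 → met
4. condition 'operates vehicles over 26,000 lbs' holds; operating authority certificate absent → not met
5. auto liability coverage $1,200,000 < $1,250,000 → not met
6. drug-and-alcohol testing policy absent → not met
7. condition 'transports hazardous materials' holds; vehicle safety inspection 316 days ago vs limit 270 → not met
8. out-of-service rate (%) 7 ≤ 22 → met
Not met: 5 of 8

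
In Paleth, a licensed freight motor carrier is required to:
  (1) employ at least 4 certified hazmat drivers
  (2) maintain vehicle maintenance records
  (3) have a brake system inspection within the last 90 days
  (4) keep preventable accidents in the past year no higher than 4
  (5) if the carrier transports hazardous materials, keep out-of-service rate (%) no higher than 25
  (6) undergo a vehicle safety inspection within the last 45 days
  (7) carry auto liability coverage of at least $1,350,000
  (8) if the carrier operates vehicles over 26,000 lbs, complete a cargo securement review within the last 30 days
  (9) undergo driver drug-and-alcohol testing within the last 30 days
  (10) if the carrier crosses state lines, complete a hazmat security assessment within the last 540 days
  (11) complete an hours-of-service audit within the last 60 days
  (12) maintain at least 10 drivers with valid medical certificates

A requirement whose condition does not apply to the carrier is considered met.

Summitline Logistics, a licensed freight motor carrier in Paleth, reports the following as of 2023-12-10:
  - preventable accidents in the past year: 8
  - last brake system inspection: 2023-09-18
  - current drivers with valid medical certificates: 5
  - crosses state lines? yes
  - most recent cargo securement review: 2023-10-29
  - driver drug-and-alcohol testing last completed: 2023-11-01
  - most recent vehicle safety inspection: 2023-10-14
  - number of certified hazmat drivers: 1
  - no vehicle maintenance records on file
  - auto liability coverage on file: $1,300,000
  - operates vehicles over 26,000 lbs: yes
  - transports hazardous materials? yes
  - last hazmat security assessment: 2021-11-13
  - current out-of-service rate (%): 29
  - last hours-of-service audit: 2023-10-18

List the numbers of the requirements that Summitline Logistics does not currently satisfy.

1, 2, 4, 5, 6, 7, 8, 9, 10, 12

1. certified hazmat drivers 1 < 4 → not met
2. vehicle maintenance records absent → not met
3. brake system inspection 83 days ago vs limit 90 → met
4. preventable accidents in the past year 8 > 4 → not met
5. condition 'transports hazardous materials' holds; out-of-service rate (%) 29 > 25 → not met
6. vehicle safety inspection 57 days ago vs limit 45 → not met
7. auto liability coverage $1,300,000 < $1,350,000 → not met
8. condition 'operates vehicles over 26,000 lbs' holds; cargo securement review 42 days ago vs limit 30 → not met
9. driver drug-and-alcohol testing 39 days ago vs limit 30 → not met
10. condition 'crosses state lines' holds; hazmat security assessment 757 days ago vs limit 540 → not met
11. hours-of-service audit 53 days ago vs limit 60 → met
12. drivers with valid medical certificates 5 < 10 → not met
Not met: 1, 2, 4, 5, 6, 7, 8, 9, 10, 12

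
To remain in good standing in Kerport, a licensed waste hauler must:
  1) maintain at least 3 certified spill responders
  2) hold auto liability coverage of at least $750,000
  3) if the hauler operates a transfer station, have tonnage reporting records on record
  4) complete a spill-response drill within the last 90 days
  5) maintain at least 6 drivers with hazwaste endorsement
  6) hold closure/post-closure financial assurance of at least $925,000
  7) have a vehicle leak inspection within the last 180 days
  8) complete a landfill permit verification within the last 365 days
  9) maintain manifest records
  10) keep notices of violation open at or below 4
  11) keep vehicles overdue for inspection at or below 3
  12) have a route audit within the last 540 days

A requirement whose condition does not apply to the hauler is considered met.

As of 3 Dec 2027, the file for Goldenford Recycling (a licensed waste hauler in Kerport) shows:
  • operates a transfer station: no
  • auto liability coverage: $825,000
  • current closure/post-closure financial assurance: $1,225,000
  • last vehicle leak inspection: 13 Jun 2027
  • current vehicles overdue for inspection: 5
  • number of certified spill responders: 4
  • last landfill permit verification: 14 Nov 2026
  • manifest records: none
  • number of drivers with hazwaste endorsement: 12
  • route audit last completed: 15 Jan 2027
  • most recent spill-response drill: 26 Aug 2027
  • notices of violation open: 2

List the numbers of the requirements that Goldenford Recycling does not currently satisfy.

1. certified spill responders 4 ≥ 3 → met
2. auto liability coverage $825,000 ≥ $750,000 → met
3. condition 'operates a transfer station' does not hold → requirement n/a → met
4. spill-response drill 99 days ago vs limit 90 → not met
5. drivers with hazwaste endorsement 12 ≥ 6 → met
6. closure/post-closure financial assurance $1,225,000 ≥ $925,000 → met
7. vehicle leak inspection 173 days ago vs limit 180 → met
8. landfill permit verification 384 days ago vs limit 365 → not met
9. manifest records absent → not met
10. notices of violation open 2 ≤ 4 → met
11. vehicles overdue for inspection 5 > 3 → not met
12. route audit 322 days ago vs limit 540 → met
Not met: 4, 8, 9, 11

4, 8, 9, 11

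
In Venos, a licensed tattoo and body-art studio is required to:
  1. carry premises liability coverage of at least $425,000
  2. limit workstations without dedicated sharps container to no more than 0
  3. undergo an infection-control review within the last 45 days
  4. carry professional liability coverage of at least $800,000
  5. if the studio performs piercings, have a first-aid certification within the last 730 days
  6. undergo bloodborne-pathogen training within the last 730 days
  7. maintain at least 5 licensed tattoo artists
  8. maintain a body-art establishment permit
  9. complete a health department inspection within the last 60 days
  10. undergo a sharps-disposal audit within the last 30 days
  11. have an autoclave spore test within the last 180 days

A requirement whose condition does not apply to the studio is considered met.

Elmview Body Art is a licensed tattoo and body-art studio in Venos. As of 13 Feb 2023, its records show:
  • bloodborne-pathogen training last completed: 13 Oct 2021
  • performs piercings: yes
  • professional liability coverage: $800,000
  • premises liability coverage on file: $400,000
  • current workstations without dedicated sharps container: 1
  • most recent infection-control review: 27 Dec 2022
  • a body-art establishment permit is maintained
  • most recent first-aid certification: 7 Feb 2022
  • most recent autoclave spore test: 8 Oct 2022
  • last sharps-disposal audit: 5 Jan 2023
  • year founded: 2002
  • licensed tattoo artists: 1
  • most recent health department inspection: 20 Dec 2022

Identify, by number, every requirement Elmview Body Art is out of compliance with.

1. premises liability coverage $400,000 < $425,000 → not met
2. workstations without dedicated sharps container 1 > 0 → not met
3. infection-control review 48 days ago vs limit 45 → not met
4. professional liability coverage $800,000 ≥ $800,000 → met
5. condition 'performs piercings' holds; first-aid certification 371 days ago vs limit 730 → met
6. bloodborne-pathogen training 488 days ago vs limit 730 → met
7. licensed tattoo artists 1 < 5 → not met
8. body-art establishment permit present → met
9. health department inspection 55 days ago vs limit 60 → met
10. sharps-disposal audit 39 days ago vs limit 30 → not met
11. autoclave spore test 128 days ago vs limit 180 → met
Not met: 1, 2, 3, 7, 10

1, 2, 3, 7, 10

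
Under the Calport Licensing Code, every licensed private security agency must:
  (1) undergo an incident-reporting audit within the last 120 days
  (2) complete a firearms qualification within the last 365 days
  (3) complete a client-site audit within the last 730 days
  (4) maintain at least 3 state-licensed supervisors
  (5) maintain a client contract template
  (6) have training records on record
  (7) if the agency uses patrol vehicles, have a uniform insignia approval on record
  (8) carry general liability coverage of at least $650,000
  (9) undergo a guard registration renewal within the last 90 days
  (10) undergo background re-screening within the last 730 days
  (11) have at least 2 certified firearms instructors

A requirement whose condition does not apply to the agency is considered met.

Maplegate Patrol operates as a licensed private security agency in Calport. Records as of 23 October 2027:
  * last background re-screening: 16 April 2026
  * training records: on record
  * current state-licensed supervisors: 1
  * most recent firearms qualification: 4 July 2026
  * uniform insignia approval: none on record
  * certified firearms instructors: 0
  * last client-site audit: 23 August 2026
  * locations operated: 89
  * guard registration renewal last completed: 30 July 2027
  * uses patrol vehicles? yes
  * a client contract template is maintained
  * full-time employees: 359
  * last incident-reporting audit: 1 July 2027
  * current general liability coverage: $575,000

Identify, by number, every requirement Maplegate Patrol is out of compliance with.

2, 4, 7, 8, 11

1. incident-reporting audit 114 days ago vs limit 120 → met
2. firearms qualification 476 days ago vs limit 365 → not met
3. client-site audit 426 days ago vs limit 730 → met
4. state-licensed supervisors 1 < 3 → not met
5. client contract template present → met
6. training records present → met
7. condition 'uses patrol vehicles' holds; uniform insignia approval absent → not met
8. general liability coverage $575,000 < $650,000 → not met
9. guard registration renewal 85 days ago vs limit 90 → met
10. background re-screening 555 days ago vs limit 730 → met
11. certified firearms instructors 0 < 2 → not met
Not met: 2, 4, 7, 8, 11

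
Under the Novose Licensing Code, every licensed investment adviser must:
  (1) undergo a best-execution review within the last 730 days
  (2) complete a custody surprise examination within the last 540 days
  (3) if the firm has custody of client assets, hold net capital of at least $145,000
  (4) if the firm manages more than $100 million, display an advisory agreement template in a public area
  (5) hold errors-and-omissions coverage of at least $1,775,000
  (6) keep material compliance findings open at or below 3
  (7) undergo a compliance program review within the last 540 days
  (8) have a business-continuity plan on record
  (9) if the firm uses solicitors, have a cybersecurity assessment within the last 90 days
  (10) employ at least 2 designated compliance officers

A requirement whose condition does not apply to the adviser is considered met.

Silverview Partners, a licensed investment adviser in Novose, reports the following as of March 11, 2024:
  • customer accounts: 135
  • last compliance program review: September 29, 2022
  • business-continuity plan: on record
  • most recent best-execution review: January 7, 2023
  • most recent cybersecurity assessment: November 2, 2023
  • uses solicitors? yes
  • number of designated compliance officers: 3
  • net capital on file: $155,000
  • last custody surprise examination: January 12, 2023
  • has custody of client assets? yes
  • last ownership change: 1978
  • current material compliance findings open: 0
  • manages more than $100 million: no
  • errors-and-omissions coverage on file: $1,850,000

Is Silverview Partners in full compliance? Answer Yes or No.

No

1. best-execution review 429 days ago vs limit 730 → met
2. custody surprise examination 424 days ago vs limit 540 → met
3. condition 'has custody of client assets' holds; net capital $155,000 ≥ $145,000 → met
4. condition 'manages more than $100 million' does not hold → requirement n/a → met
5. errors-and-omissions coverage $1,850,000 ≥ $1,775,000 → met
6. material compliance findings open 0 ≤ 3 → met
7. compliance program review 529 days ago vs limit 540 → met
8. business-continuity plan present → met
9. condition 'uses solicitors' holds; cybersecurity assessment 130 days ago vs limit 90 → not met
10. designated compliance officers 3 ≥ 2 → met
Not met: 9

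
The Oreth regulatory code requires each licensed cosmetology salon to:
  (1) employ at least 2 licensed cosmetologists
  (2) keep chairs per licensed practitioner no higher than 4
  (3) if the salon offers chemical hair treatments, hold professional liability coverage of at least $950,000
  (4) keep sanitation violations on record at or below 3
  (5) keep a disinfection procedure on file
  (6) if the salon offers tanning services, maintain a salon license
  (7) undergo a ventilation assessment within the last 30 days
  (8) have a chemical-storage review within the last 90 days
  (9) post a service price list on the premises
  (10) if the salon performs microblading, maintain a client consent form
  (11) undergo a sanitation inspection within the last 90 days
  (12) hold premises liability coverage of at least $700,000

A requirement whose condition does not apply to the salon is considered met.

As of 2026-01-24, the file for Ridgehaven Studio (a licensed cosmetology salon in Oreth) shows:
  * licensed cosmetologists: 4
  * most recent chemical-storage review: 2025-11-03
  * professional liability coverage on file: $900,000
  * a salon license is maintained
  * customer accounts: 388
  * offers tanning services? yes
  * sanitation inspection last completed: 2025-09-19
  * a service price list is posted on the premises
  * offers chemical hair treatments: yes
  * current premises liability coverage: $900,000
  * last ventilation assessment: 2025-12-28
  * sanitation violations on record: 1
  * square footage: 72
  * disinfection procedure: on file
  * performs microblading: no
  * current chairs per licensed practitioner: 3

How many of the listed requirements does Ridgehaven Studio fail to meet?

2

1. licensed cosmetologists 4 ≥ 2 → met
2. chairs per licensed practitioner 3 ≤ 4 → met
3. condition 'offers chemical hair treatments' holds; professional liability coverage $900,000 < $950,000 → not met
4. sanitation violations on record 1 ≤ 3 → met
5. disinfection procedure present → met
6. condition 'offers tanning services' holds; salon license present → met
7. ventilation assessment 27 days ago vs limit 30 → met
8. chemical-storage review 82 days ago vs limit 90 → met
9. service price list present → met
10. condition 'performs microblading' does not hold → requirement n/a → met
11. sanitation inspection 127 days ago vs limit 90 → not met
12. premises liability coverage $900,000 ≥ $700,000 → met
Not met: 2 of 12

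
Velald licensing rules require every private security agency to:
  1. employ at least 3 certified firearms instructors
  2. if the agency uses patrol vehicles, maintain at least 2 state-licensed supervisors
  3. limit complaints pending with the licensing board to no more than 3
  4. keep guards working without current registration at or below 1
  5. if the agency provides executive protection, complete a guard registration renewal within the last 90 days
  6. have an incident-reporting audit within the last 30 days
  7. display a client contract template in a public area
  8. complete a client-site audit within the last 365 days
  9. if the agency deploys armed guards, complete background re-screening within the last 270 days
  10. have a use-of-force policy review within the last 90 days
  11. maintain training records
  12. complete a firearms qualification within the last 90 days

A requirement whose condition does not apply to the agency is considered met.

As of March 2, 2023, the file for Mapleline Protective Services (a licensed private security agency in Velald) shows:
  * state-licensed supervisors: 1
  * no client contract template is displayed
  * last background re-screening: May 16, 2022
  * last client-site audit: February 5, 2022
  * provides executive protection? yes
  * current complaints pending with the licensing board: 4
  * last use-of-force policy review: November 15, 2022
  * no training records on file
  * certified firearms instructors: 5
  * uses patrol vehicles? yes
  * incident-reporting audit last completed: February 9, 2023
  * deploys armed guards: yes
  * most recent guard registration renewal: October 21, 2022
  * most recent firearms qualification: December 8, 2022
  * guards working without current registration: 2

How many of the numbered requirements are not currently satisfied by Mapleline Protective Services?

1. certified firearms instructors 5 ≥ 3 → met
2. condition 'uses patrol vehicles' holds; state-licensed supervisors 1 < 2 → not met
3. complaints pending with the licensing board 4 > 3 → not met
4. guards working without current registration 2 > 1 → not met
5. condition 'provides executive protection' holds; guard registration renewal 132 days ago vs limit 90 → not met
6. incident-reporting audit 21 days ago vs limit 30 → met
7. client contract template absent → not met
8. client-site audit 390 days ago vs limit 365 → not met
9. condition 'deploys armed guards' holds; background re-screening 290 days ago vs limit 270 → not met
10. use-of-force policy review 107 days ago vs limit 90 → not met
11. training records absent → not met
12. firearms qualification 84 days ago vs limit 90 → met
Not met: 9 of 12

9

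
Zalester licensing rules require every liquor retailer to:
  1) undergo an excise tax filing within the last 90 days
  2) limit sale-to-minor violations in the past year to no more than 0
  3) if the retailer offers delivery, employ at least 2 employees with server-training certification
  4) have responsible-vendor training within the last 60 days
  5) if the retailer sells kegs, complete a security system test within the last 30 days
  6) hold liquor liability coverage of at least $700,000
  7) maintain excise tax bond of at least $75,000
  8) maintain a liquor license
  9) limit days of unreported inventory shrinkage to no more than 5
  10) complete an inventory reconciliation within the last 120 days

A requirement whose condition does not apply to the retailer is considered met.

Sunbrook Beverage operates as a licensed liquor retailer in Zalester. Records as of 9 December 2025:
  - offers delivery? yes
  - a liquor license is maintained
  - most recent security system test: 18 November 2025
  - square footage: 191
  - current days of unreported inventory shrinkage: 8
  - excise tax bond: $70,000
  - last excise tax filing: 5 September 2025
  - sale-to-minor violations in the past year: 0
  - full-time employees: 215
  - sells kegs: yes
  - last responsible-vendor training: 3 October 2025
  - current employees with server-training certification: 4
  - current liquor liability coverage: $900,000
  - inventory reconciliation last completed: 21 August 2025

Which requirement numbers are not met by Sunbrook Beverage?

1, 4, 7, 9

1. excise tax filing 95 days ago vs limit 90 → not met
2. sale-to-minor violations in the past year 0 ≤ 0 → met
3. condition 'offers delivery' holds; employees with server-training certification 4 ≥ 2 → met
4. responsible-vendor training 67 days ago vs limit 60 → not met
5. condition 'sells kegs' holds; security system test 21 days ago vs limit 30 → met
6. liquor liability coverage $900,000 ≥ $700,000 → met
7. excise tax bond $70,000 < $75,000 → not met
8. liquor license present → met
9. days of unreported inventory shrinkage 8 > 5 → not met
10. inventory reconciliation 110 days ago vs limit 120 → met
Not met: 1, 4, 7, 9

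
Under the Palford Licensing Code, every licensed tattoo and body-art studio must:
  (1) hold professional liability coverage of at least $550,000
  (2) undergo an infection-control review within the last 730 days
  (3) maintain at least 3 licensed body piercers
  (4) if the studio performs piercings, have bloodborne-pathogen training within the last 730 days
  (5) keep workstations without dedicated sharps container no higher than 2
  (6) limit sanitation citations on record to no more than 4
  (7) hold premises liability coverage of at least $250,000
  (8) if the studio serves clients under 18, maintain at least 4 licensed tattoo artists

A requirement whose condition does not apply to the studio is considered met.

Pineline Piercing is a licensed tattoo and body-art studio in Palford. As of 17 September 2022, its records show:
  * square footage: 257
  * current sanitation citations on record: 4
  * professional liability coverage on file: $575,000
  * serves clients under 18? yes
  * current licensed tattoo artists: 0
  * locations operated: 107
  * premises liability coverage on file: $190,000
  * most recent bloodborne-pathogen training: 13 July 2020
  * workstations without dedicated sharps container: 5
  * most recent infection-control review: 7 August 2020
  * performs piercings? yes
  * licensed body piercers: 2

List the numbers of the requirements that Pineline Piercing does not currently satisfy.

1. professional liability coverage $575,000 ≥ $550,000 → met
2. infection-control review 771 days ago vs limit 730 → not met
3. licensed body piercers 2 < 3 → not met
4. condition 'performs piercings' holds; bloodborne-pathogen training 796 days ago vs limit 730 → not met
5. workstations without dedicated sharps container 5 > 2 → not met
6. sanitation citations on record 4 ≤ 4 → met
7. premises liability coverage $190,000 < $250,000 → not met
8. condition 'serves clients under 18' holds; licensed tattoo artists 0 < 4 → not met
Not met: 2, 3, 4, 5, 7, 8

2, 3, 4, 5, 7, 8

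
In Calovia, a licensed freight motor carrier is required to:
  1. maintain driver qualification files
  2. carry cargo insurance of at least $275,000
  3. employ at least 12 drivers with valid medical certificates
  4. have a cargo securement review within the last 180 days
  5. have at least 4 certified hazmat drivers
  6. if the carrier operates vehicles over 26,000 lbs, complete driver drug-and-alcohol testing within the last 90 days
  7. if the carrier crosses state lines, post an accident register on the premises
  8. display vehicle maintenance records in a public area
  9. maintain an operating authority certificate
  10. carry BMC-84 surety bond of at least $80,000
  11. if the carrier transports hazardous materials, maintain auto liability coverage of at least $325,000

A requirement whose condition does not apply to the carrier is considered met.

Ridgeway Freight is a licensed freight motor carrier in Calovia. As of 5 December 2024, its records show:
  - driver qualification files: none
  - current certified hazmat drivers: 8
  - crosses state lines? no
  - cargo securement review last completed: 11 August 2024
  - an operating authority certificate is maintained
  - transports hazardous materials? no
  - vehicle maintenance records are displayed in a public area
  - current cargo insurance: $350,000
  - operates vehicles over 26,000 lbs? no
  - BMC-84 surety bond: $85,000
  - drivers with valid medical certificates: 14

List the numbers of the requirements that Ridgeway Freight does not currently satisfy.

1. driver qualification files absent → not met
2. cargo insurance $350,000 ≥ $275,000 → met
3. drivers with valid medical certificates 14 ≥ 12 → met
4. cargo securement review 116 days ago vs limit 180 → met
5. certified hazmat drivers 8 ≥ 4 → met
6. condition 'operates vehicles over 26,000 lbs' does not hold → requirement n/a → met
7. condition 'crosses state lines' does not hold → requirement n/a → met
8. vehicle maintenance records present → met
9. operating authority certificate present → met
10. BMC-84 surety bond $85,000 ≥ $80,000 → met
11. condition 'transports hazardous materials' does not hold → requirement n/a → met
Not met: 1

1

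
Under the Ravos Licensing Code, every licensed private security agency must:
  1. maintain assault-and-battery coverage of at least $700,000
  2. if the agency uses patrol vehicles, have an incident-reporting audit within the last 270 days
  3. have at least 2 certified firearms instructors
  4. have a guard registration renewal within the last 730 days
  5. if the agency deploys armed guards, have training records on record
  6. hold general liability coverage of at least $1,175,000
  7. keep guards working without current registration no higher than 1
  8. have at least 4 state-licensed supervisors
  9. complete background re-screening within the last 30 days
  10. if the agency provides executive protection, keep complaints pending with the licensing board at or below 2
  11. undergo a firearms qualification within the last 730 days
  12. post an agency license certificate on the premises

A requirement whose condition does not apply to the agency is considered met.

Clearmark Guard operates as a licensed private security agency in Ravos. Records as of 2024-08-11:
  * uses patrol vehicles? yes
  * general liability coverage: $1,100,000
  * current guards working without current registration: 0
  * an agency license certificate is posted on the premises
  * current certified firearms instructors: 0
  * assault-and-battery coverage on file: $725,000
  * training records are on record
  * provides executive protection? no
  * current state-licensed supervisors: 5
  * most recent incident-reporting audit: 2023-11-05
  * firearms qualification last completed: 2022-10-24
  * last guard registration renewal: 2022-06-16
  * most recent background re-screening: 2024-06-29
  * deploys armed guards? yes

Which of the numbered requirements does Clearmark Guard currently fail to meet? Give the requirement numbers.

2, 3, 4, 6, 9

1. assault-and-battery coverage $725,000 ≥ $700,000 → met
2. condition 'uses patrol vehicles' holds; incident-reporting audit 280 days ago vs limit 270 → not met
3. certified firearms instructors 0 < 2 → not met
4. guard registration renewal 787 days ago vs limit 730 → not met
5. condition 'deploys armed guards' holds; training records present → met
6. general liability coverage $1,100,000 < $1,175,000 → not met
7. guards working without current registration 0 ≤ 1 → met
8. state-licensed supervisors 5 ≥ 4 → met
9. background re-screening 43 days ago vs limit 30 → not met
10. condition 'provides executive protection' does not hold → requirement n/a → met
11. firearms qualification 657 days ago vs limit 730 → met
12. agency license certificate present → met
Not met: 2, 3, 4, 6, 9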